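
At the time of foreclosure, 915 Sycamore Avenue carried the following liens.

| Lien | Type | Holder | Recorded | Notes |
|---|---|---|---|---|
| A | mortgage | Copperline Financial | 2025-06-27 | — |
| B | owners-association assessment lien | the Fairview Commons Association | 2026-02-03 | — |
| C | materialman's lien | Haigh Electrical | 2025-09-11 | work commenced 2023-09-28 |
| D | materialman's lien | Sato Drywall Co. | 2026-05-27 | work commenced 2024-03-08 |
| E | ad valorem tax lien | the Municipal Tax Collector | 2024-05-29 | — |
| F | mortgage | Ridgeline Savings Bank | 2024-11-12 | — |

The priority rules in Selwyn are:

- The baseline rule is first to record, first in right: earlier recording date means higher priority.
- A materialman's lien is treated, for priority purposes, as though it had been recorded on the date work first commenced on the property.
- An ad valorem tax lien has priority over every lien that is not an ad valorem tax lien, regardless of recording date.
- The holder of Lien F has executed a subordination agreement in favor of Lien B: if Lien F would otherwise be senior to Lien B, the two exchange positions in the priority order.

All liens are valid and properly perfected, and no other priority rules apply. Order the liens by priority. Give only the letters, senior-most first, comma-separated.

First, effective dates: C's effective date is 2023-09-28, when work began; D is treated as recorded 2024-03-08, the work-commencement date.
As an ad valorem tax lien, E is senior to every other lien.
The other liens, earliest effective date first: C (2023-09-28), D (2024-03-08), F (2024-11-12), A (2025-06-27), B (2026-02-03).
F is senior to B before the subordination, so the two trade places.

E, C, D, B, A, F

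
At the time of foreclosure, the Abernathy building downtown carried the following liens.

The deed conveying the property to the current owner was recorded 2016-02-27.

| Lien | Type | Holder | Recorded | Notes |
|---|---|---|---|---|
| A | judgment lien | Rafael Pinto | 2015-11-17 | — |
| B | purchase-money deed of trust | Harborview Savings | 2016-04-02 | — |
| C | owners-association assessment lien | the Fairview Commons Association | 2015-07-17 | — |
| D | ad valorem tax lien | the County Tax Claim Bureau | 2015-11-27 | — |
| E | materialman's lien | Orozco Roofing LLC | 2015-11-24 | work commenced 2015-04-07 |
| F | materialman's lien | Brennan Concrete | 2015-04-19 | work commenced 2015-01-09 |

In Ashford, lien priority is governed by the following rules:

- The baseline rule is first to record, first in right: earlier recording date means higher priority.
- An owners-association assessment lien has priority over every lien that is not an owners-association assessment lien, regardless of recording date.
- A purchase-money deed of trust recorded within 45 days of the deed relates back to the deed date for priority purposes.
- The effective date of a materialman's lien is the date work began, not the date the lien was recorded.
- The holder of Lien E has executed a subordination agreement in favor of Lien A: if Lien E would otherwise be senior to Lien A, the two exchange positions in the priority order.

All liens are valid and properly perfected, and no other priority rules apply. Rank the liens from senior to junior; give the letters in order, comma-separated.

C, F, A, E, D, B

First, effective dates: B relates back to the deed date 2016-02-27; E relates back to 2015-04-07 (work commenced); F's effective date is 2015-01-09, when work began.
As an owners-association assessment lien, C is senior to every other lien.
Remaining liens by effective date: F (2015-01-09), E (2015-04-07), A (2015-11-17), D (2015-11-27), B (2016-02-27).
Because E would otherwise rank above A, the subordination swaps them.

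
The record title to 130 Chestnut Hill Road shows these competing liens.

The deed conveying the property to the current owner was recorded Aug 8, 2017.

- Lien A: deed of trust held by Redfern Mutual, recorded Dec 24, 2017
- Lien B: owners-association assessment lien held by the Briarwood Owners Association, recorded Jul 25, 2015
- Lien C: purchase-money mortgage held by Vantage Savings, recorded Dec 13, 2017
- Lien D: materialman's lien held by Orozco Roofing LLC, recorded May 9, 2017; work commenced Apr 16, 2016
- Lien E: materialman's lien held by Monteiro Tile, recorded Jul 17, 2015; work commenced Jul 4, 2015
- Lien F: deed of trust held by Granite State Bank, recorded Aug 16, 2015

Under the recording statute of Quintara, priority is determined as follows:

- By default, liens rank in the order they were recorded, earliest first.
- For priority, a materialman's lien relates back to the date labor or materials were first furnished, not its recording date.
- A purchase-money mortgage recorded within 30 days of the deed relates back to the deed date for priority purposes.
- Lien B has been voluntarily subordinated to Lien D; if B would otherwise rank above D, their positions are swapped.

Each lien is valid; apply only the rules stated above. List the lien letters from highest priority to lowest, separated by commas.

Effective dates after the stated exceptions: C was recorded 127 days after the deed — beyond 30 days — so no relation-back applies; D is treated as recorded Apr 16, 2016, the work-commencement date; E is treated as recorded Jul 4, 2015, the work-commencement date.
By effective date: E (Jul 4, 2015), B (Jul 25, 2015), F (Aug 16, 2015), D (Apr 16, 2016), C (Dec 13, 2017), A (Dec 24, 2017).
Because B would otherwise rank above D, the subordination swaps them.

E, D, F, B, C, A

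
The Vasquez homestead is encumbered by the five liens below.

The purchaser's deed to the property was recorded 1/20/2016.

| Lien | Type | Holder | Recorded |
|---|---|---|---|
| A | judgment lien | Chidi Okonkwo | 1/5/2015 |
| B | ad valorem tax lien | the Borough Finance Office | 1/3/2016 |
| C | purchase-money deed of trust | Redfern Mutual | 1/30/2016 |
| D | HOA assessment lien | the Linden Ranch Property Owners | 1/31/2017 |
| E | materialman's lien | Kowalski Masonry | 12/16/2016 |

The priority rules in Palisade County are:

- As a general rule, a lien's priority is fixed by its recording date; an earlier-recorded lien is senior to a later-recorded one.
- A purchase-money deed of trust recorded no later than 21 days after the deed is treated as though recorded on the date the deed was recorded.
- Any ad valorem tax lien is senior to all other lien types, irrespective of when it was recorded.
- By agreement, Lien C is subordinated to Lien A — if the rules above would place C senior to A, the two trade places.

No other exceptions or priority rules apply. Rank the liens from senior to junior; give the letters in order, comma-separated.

B, A, C, E, D

Effective dates: C's effective date is the deed date, 1/20/2016.
B is an ad valorem tax lien, so it outranks all other liens regardless of date.
Ordering the rest by effective date: A (1/5/2015), C (1/20/2016), E (12/16/2016), D (1/31/2017).
Since C is not senior to A, the subordination leaves the order unchanged.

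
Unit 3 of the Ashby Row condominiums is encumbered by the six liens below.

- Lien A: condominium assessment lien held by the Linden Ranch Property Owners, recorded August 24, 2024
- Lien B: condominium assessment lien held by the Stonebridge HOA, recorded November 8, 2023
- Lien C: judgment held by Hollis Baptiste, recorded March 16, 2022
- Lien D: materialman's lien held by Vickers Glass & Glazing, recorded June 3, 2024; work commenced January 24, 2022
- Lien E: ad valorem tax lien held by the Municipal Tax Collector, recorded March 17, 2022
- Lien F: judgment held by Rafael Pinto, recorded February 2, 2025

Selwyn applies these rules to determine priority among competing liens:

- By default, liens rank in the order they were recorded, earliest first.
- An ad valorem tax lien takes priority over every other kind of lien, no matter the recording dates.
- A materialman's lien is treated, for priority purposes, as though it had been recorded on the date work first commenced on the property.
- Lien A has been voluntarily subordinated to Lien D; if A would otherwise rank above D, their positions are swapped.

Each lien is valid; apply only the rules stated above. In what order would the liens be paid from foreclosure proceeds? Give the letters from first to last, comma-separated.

E, D, C, B, A, F

First, effective dates: D is treated as recorded January 24, 2022, the work-commencement date.
E is an ad valorem tax lien, so it outranks all other liens regardless of date.
Ordering the rest by effective date: D (January 24, 2022), C (March 16, 2022), B (November 8, 2023), A (August 24, 2024), F (February 2, 2025).
A is already junior to D, so the subordination agreement changes nothing.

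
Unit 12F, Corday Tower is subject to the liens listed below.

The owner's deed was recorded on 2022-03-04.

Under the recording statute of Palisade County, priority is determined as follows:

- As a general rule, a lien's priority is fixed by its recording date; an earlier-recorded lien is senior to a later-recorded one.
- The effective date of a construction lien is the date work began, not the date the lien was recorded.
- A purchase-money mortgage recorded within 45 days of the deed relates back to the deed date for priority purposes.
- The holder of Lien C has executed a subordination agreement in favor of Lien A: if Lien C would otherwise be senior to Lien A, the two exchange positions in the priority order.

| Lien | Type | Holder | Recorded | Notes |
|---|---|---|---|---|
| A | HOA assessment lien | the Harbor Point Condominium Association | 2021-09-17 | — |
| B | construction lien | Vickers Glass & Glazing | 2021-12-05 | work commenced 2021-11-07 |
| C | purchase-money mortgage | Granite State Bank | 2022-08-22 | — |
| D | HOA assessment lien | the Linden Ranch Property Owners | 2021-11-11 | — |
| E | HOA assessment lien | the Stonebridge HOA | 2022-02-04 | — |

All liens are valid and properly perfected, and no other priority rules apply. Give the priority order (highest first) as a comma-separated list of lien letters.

A, B, D, E, C

Effective dates: B's effective date is 2021-11-07, when work began; C was recorded 171 days after the deed, outside the 45-day window, so it keeps its recording date.
By effective date, earliest first: A (2021-09-17), B (2021-11-07), D (2021-11-11), E (2022-02-04), C (2022-08-22).
C already ranks below A; the subordination has no effect.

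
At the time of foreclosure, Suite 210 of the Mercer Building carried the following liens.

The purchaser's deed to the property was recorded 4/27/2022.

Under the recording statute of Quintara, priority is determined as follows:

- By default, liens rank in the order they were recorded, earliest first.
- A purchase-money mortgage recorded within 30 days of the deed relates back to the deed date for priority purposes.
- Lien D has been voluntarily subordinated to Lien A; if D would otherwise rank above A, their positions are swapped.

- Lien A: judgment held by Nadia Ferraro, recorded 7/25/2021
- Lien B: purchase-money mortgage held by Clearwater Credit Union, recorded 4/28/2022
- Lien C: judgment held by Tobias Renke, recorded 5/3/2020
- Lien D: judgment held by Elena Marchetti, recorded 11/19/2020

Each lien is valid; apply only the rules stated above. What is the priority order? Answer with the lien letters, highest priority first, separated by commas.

C, A, D, B

Adjusting effective dates: B was recorded within the 30-day window, so its effective date is the deed date 4/27/2022.
Ordering by effective date: C (5/3/2020), D (11/19/2020), A (7/25/2021), B (4/27/2022).
D is senior to A before the subordination, so the two trade places.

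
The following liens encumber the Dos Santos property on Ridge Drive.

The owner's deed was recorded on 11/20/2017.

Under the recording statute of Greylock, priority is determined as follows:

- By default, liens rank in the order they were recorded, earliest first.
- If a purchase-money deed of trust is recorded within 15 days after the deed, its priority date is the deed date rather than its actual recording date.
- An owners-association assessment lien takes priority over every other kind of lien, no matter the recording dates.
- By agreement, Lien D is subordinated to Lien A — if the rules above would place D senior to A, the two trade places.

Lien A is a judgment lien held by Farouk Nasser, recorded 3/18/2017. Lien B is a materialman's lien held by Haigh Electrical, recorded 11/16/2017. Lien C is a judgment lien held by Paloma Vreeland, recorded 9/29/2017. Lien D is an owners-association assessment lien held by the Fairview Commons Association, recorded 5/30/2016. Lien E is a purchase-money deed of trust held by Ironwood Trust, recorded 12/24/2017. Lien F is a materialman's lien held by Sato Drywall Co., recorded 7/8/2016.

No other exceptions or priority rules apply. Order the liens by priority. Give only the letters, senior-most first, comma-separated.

A, F, D, C, B, E

Adjusting effective dates: E was recorded 34 days after the deed, outside the 15-day window, so it keeps its recording date.
D is an owners-association assessment lien, so it outranks all other liens regardless of date.
Ordering the rest by effective date: F (7/8/2016), A (3/18/2017), C (9/29/2017), B (11/16/2017), E (12/24/2017).
D is senior to A before the subordination, so the two trade places.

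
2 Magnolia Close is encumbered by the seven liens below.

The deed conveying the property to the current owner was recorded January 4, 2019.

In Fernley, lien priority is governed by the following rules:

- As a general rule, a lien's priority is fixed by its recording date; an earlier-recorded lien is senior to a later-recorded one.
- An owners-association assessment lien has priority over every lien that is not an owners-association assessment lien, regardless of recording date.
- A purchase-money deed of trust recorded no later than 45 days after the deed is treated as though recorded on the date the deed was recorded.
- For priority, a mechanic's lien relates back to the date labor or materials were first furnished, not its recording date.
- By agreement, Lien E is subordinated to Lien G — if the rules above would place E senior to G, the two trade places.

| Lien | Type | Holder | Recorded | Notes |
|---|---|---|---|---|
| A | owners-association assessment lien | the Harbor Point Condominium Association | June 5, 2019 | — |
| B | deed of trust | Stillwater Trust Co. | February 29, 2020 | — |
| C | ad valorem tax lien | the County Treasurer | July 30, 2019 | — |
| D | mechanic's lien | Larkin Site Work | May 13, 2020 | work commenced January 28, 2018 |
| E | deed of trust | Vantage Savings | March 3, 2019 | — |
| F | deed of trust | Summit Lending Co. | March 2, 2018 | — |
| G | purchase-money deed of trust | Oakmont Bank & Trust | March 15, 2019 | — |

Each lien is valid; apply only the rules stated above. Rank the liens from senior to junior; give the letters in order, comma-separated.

A, D, F, G, E, C, B

First, effective dates: D relates back to January 28, 2018 (work commenced); G missed the 45-day window (70 days after the deed), so its recording date stands.
A is an owners-association assessment lien, so it outranks all other liens regardless of date.
Among the remaining liens, by effective date: D (January 28, 2018), F (March 2, 2018), E (March 3, 2019), G (March 15, 2019), C (July 30, 2019), B (February 29, 2020).
E would otherwise be senior to G, so under the subordination agreement E and G exchange positions.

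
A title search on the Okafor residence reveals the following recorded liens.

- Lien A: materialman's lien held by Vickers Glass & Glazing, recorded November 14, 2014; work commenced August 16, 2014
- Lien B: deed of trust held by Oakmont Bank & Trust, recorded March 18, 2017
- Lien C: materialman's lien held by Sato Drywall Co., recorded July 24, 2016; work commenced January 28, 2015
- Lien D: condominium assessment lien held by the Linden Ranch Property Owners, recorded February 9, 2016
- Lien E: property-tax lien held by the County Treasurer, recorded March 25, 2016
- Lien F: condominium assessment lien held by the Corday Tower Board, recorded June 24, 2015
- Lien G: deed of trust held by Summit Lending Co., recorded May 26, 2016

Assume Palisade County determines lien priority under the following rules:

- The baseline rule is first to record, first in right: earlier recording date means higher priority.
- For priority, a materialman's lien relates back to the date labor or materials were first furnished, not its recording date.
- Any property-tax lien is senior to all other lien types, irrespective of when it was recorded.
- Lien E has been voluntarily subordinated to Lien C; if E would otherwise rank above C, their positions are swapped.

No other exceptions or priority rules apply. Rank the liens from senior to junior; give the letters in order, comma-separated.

Effective dates: A relates back to August 16, 2014 (work commenced); C relates back to January 28, 2015 (work commenced).
E, as a property-tax lien, has superpriority and ranks first.
Remaining liens by effective date: A (August 16, 2014), C (January 28, 2015), F (June 24, 2015), D (February 9, 2016), G (May 26, 2016), B (March 18, 2017).
Because E would otherwise rank above C, the subordination swaps them.

C, A, E, F, D, G, B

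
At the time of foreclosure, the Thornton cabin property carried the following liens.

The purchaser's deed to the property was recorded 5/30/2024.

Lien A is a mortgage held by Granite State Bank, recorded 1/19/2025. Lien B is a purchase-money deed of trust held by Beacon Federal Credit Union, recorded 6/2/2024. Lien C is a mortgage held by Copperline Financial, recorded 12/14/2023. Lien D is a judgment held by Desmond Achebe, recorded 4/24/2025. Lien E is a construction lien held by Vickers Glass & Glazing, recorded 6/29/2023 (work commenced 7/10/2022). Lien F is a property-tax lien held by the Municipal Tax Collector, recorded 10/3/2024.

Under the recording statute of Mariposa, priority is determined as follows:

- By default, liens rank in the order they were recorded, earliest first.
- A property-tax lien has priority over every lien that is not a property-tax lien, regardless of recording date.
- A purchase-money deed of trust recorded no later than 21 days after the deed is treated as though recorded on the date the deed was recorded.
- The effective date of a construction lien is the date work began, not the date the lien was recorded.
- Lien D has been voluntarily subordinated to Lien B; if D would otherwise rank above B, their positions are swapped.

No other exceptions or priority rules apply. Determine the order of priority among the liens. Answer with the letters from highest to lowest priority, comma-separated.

F, E, C, B, A, D

First, effective dates: B was recorded within the 21-day window, so its effective date is the deed date 5/30/2024; E's effective date is 7/10/2022, when work began.
F is a property-tax lien, so it outranks all other liens regardless of date.
Remaining liens by effective date: E (7/10/2022), C (12/14/2023), B (5/30/2024), A (1/19/2025), D (4/24/2025).
D already ranks below B; the subordination has no effect.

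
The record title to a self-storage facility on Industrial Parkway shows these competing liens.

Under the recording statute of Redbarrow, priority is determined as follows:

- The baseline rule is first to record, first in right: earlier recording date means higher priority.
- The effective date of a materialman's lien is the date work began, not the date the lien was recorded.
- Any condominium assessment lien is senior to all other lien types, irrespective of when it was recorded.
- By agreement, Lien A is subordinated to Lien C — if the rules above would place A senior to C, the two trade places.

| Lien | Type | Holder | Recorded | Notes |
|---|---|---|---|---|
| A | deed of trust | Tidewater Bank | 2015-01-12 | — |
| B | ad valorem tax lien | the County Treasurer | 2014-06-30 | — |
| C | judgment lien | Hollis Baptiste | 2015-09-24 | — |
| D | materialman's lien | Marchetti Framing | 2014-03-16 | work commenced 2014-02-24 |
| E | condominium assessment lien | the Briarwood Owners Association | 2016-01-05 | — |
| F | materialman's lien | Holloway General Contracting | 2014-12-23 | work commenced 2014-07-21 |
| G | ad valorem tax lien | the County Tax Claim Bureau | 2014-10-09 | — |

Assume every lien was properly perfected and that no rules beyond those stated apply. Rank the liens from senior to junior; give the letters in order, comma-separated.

Adjusting effective dates: D is treated as recorded 2014-02-24, the work-commencement date; F is treated as recorded 2014-07-21, the work-commencement date.
E, as a condominium assessment lien, has superpriority and ranks first.
Ordering the rest by effective date: D (2014-02-24), B (2014-06-30), F (2014-07-21), G (2014-10-09), A (2015-01-12), C (2015-09-24).
Because A would otherwise rank above C, the subordination swaps them.

E, D, B, F, G, C, A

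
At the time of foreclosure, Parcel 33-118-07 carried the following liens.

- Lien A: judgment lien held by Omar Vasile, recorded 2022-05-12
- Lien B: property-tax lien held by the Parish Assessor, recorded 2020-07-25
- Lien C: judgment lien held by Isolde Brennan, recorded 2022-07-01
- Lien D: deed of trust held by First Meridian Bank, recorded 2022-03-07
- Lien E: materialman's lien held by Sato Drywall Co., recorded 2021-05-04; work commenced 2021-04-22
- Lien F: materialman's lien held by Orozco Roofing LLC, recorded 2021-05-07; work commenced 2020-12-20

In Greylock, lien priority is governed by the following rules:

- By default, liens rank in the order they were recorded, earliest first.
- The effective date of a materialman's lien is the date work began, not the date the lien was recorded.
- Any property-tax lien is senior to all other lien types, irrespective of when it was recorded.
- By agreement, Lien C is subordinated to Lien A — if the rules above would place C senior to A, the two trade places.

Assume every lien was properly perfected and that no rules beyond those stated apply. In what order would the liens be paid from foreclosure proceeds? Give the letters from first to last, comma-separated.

Effective dates after the stated exceptions: E is treated as recorded 2021-04-22, the work-commencement date; F's effective date is 2020-12-20, when work began.
As a property-tax lien, B is senior to every other lien.
Remaining liens by effective date: F (2020-12-20), E (2021-04-22), D (2022-03-07), A (2022-05-12), C (2022-07-01).
C is already junior to A, so the subordination agreement changes nothing.

B, F, E, D, A, C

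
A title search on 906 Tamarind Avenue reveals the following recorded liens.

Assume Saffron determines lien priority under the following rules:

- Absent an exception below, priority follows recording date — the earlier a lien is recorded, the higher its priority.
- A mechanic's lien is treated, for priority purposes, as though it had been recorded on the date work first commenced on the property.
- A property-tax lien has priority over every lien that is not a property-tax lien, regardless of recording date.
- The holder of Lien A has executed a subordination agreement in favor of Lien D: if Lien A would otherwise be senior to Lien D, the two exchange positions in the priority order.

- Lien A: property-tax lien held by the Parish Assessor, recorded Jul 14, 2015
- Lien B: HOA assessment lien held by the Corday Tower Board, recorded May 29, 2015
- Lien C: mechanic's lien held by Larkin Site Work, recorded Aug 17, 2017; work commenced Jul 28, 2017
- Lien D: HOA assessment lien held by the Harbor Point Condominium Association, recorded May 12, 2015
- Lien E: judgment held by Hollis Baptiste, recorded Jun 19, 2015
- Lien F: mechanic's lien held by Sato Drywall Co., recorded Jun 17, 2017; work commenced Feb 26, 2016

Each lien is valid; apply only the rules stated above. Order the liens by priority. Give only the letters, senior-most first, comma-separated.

D, A, B, E, F, C

Effective dates after the stated exceptions: C is treated as recorded Jul 28, 2017, the work-commencement date; F's effective date is Feb 26, 2016, when work began.
As a property-tax lien, A is senior to every other lien.
Remaining liens by effective date: D (May 12, 2015), B (May 29, 2015), E (Jun 19, 2015), F (Feb 26, 2016), C (Jul 28, 2017).
The subordination applies — A was senior to D — so A and D swap.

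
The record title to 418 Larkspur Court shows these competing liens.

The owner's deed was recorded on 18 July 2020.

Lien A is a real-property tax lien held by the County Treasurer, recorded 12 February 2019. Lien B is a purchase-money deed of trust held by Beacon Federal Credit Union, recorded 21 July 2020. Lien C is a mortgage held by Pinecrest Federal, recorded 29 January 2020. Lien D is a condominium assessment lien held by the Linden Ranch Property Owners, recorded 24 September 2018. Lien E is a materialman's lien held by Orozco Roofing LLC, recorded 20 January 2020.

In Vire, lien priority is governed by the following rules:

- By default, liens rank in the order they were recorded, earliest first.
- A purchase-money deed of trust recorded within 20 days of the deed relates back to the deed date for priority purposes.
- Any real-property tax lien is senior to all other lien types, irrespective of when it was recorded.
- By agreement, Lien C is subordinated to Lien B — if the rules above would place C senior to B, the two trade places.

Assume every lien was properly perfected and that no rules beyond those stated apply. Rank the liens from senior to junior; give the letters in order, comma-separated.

A, D, E, B, C

Adjusting effective dates: B was recorded within the 20-day window, so its effective date is the deed date 18 July 2020.
A, as a real-property tax lien, has superpriority and ranks first.
The other liens, earliest effective date first: D (24 September 2018), E (20 January 2020), C (29 January 2020), B (18 July 2020).
The subordination applies — C was senior to B — so C and B swap.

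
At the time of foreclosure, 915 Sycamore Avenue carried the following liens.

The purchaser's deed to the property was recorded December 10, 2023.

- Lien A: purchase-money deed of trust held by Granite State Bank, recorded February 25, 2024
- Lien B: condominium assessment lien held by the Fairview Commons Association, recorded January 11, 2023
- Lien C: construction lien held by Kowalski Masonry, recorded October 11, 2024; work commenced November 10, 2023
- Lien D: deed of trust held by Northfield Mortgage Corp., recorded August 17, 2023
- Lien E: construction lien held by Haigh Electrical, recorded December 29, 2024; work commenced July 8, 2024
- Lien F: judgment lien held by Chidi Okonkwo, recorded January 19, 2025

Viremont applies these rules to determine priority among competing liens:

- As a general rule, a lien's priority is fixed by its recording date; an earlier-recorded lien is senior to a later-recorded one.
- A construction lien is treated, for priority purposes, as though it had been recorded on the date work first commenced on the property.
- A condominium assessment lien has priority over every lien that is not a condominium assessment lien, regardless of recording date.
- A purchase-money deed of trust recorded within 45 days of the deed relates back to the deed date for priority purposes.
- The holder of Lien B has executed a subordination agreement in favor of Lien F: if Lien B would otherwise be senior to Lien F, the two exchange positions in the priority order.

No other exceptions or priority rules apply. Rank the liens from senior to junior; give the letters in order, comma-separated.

F, D, C, A, E, B

First, effective dates: A was recorded 77 days after the deed — beyond 45 days — so no relation-back applies; C's effective date is November 10, 2023, when work began; E relates back to July 8, 2024 (work commenced).
B is a condominium assessment lien and takes priority over every other lien.
The other liens, earliest effective date first: D (August 17, 2023), C (November 10, 2023), A (February 25, 2024), E (July 8, 2024), F (January 19, 2025).
B would otherwise be senior to F, so under the subordination agreement B and F exchange positions.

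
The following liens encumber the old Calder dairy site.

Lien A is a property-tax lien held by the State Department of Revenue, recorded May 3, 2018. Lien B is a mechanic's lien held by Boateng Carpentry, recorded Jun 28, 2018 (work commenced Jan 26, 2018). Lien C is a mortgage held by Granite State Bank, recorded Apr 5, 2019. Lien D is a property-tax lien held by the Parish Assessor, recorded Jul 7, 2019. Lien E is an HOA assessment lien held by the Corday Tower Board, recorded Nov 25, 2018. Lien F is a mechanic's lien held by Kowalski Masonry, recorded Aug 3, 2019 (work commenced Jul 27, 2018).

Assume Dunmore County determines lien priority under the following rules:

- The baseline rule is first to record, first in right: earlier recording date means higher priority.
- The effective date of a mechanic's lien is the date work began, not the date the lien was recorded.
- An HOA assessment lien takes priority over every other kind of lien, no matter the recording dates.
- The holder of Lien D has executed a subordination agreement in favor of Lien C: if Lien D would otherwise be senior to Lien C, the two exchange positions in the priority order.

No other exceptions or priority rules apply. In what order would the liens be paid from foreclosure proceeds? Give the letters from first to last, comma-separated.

E, B, A, F, C, D

Effective dates after the stated exceptions: B relates back to Jan 26, 2018 (work commenced); F relates back to Jul 27, 2018 (work commenced).
As an HOA assessment lien, E is senior to every other lien.
Remaining liens by effective date: B (Jan 26, 2018), A (May 3, 2018), F (Jul 27, 2018), C (Apr 5, 2019), D (Jul 7, 2019).
Since D is not senior to C, the subordination leaves the order unchanged.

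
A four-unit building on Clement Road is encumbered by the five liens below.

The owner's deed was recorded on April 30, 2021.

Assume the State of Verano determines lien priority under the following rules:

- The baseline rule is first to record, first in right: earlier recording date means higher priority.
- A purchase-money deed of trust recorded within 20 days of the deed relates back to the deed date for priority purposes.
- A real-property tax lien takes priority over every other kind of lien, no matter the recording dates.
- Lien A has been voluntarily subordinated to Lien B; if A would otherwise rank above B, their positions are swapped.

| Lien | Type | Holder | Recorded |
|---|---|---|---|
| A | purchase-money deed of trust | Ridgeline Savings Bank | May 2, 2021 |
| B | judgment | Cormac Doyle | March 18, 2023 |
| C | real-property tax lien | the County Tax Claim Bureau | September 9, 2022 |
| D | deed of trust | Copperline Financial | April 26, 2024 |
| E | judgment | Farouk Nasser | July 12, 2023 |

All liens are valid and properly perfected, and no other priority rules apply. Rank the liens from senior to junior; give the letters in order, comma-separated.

C, B, A, E, D

First, effective dates: A's effective date is the deed date, April 30, 2021.
As a real-property tax lien, C is senior to every other lien.
Among the remaining liens, by effective date: A (April 30, 2021), B (March 18, 2023), E (July 12, 2023), D (April 26, 2024).
The subordination applies — A was senior to B — so A and B swap.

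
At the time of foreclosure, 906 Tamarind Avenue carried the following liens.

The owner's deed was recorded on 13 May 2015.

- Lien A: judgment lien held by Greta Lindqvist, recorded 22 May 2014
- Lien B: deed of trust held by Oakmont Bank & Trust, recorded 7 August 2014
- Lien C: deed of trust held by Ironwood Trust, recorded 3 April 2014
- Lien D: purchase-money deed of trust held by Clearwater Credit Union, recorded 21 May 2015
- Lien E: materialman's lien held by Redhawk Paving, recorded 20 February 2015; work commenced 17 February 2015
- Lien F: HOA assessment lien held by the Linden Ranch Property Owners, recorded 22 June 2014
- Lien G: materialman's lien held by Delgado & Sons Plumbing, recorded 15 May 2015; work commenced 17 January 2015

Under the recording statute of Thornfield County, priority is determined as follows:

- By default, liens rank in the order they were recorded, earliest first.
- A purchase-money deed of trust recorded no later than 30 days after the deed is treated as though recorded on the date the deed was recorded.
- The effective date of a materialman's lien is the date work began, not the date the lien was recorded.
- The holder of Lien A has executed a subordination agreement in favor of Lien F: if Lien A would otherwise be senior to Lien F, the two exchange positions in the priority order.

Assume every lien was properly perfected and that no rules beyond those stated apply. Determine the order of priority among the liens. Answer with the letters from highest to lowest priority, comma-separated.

C, F, A, B, G, E, D

Adjusting effective dates: D's effective date is the deed date, 13 May 2015; E is treated as recorded 17 February 2015, the work-commencement date; G is treated as recorded 17 January 2015, the work-commencement date.
By effective date, earliest first: C (3 April 2014), A (22 May 2014), F (22 June 2014), B (7 August 2014), G (17 January 2015), E (17 February 2015), D (13 May 2015).
Because A would otherwise rank above F, the subordination swaps them.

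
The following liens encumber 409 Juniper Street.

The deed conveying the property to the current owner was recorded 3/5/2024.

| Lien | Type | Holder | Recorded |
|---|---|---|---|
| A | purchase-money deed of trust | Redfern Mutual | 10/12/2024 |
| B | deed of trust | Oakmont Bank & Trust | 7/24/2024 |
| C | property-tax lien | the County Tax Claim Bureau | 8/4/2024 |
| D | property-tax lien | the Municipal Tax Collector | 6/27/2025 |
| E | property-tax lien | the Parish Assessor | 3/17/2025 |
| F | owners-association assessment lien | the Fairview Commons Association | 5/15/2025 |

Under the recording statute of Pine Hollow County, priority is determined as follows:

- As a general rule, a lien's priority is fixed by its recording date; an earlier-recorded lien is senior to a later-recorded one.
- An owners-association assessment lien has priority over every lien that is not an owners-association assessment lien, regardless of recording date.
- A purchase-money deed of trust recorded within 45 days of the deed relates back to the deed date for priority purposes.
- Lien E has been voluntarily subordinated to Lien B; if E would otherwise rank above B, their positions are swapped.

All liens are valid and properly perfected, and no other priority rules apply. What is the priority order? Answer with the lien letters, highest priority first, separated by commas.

F, B, C, A, E, D

Adjusting effective dates: A was recorded 221 days after the deed, outside the 45-day window, so it keeps its recording date.
F is an owners-association assessment lien and takes priority over every other lien.
The other liens, earliest effective date first: B (7/24/2024), C (8/4/2024), A (10/12/2024), E (3/17/2025), D (6/27/2025).
E already ranks below B; the subordination has no effect.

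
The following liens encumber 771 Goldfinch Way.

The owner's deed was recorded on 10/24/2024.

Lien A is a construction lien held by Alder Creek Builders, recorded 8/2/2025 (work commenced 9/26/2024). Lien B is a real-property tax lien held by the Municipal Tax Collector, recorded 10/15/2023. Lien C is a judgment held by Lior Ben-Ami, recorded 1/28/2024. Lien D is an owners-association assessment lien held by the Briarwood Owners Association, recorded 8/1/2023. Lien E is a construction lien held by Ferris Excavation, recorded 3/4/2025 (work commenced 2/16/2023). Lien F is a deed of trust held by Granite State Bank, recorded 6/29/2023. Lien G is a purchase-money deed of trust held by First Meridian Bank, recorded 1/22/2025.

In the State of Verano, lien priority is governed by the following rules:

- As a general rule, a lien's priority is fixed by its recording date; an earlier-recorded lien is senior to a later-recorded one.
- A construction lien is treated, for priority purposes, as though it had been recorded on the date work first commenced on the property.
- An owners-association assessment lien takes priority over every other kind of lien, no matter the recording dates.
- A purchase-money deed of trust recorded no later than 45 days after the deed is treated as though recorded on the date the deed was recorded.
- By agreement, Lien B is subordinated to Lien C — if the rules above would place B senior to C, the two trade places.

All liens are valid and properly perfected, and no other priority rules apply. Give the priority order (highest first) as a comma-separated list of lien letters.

Adjusting effective dates: A relates back to 9/26/2024 (work commenced); E is treated as recorded 2/16/2023, the work-commencement date; G missed the 45-day window (90 days after the deed), so its recording date stands.
D, as an owners-association assessment lien, has superpriority and ranks first.
Ordering the rest by effective date: E (2/16/2023), F (6/29/2023), B (10/15/2023), C (1/28/2024), A (9/26/2024), G (1/22/2025).
Because B would otherwise rank above C, the subordination swaps them.

D, E, F, C, B, A, G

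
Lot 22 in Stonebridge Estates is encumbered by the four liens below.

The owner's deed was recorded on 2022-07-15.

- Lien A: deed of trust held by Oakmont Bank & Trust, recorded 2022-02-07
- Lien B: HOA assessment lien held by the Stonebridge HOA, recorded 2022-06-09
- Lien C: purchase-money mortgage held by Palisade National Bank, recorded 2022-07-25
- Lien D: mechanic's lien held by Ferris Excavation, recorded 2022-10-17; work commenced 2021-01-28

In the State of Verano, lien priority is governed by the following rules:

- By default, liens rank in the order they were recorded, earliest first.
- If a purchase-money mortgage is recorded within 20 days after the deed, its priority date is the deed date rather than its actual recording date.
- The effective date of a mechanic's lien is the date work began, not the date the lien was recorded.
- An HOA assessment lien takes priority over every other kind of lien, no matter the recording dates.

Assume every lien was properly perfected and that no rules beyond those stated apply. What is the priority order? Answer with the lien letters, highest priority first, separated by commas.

B, D, A, C

Adjusting effective dates: C was recorded within the 20-day window, so its effective date is the deed date 2022-07-15; D relates back to 2021-01-28 (work commenced).
As an HOA assessment lien, B is senior to every other lien.
Ordering the rest by effective date: D (2021-01-28), A (2022-02-07), C (2022-07-15).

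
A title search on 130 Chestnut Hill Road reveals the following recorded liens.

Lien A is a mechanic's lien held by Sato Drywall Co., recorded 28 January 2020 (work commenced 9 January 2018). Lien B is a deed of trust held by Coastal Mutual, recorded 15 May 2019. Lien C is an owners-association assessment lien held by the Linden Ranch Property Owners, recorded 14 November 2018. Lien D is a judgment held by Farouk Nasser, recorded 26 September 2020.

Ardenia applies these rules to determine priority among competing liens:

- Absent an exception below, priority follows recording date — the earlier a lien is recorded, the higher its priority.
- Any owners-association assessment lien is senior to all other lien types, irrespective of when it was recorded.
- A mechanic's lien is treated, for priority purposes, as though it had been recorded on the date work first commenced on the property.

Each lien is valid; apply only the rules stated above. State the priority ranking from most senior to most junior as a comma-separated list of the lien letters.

Effective dates: A relates back to 9 January 2018 (work commenced).
C, as an owners-association assessment lien, has superpriority and ranks first.
The other liens, earliest effective date first: A (9 January 2018), B (15 May 2019), D (26 September 2020).

C, A, B, D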